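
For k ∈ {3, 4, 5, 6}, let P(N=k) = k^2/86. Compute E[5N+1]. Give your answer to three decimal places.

E[5N+1] = Σ (5n+1)·P(N=n)
 = 16·9/86 + 21·8/43 + 26·25/86 + 31·18/43
 = 72/43 + 168/43 + 325/43 + 558/43
 = 1123/43

26.116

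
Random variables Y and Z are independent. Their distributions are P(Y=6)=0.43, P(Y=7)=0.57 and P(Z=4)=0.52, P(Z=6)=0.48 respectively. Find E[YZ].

E[YZ] = Σ_y Σ_z yz · P(Y=y)P(Z=z)
 = 24·0.2236 + 36·0.2064 + 28·0.2964 + 42·0.2736
 = 5.3664 + 7.4304 + 8.2992 + 11.4912
 = 32.5872

32.5872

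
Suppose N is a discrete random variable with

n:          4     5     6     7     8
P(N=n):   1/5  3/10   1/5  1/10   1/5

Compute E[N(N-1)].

E[N(N-1)] = Σ n(n-1)·P(N=n)
 = 12·1/5 + 20·3/10 + 30·1/5 + 42·1/10 + 56·1/5
 = 12/5 + 6 + 6 + 21/5 + 56/5
 = 149/5

29.8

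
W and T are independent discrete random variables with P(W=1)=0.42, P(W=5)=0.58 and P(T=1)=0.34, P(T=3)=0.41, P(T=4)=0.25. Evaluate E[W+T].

5.89

E[W+T] = Σ_w Σ_t (w+t) · P(W=w)P(T=t)
 = 2·0.1428 + 4·0.1722 + 5·0.105 + 6·0.1972 + 8·0.2378 + 9·0.145
 = 0.2856 + 0.6888 + 0.525 + 1.1832 + 1.9024 + 1.305
 = 5.89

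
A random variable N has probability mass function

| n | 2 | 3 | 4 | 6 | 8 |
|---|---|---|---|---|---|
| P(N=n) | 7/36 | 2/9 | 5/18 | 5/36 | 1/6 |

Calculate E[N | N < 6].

P(N < 6) = 7/36 + 2/9 + 5/18 = 25/36.
E[N | N < 6] = [2·7/36 + 3·2/9 + 4·5/18] / (25/36)
 = 13/6 / (25/36)
 = 78/25

3.12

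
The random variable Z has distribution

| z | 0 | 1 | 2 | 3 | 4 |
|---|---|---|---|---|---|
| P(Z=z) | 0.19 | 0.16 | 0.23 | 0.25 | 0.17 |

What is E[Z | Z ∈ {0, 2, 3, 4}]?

P(Z ∈ {0, 2, 3, 4}) = 0.19 + 0.23 + 0.25 + 0.17 = 0.84.
E[Z | Z ∈ {0, 2, 3, 4}] = [0·0.19 + 2·0.23 + 3·0.25 + 4·0.17] / 0.84
 = 1.89 / 0.84
 = 9/4

2.25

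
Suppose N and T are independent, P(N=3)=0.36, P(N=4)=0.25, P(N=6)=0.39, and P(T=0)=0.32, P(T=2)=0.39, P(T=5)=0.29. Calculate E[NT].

E[NT] = Σ_n Σ_t nt · P(N=n)P(T=t)
 = 0·0.1152 + 6·0.1404 + 15·0.1044 + 0·0.08 + 8·0.0975 + 20·0.0725 + 0·0.1248 + 12·0.1521 + 30·0.1131
 = 0 + 0.8424 + 1.566 + 0 + 0.78 + 1.45 + 0 + 1.8252 + 3.393
 = 9.8566

9.8566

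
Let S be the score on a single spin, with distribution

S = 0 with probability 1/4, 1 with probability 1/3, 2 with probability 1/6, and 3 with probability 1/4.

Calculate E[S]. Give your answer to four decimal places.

1.4167

E[S] = Σ s·P(S=s)
 = 0·1/4 + 1·1/3 + 2·1/6 + 3·1/4
 = 0 + 1/3 + 1/3 + 3/4
 = 17/12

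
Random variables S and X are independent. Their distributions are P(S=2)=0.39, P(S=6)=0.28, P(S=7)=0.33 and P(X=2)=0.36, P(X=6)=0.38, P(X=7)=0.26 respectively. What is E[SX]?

22.9914

E[SX] = Σ_s Σ_x sx · P(S=s)P(X=x)
 = 4·0.1404 + 12·0.1482 + 14·0.1014 + 12·0.1008 + 36·0.1064 + 42·0.0728 + 14·0.1188 + 42·0.1254 + 49·0.0858
 = 0.5616 + 1.7784 + 1.4196 + 1.2096 + 3.8304 + 3.0576 + 1.6632 + 5.2668 + 4.2042
 = 22.9914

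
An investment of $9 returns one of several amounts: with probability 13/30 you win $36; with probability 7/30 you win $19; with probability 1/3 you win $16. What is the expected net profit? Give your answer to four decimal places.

E[payout] = 36·13/30 + 19·7/30 + 16·1/3
 = 78/5 + 133/30 + 16/3
 = 761/30
Net = 761/30 - 9 = 491/30

16.3667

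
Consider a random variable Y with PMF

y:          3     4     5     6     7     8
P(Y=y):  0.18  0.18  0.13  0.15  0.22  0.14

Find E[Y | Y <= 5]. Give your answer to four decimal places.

3.8980

P(Y <= 5) = 0.18 + 0.18 + 0.13 = 0.49.
E[Y | Y <= 5] = [3·0.18 + 4·0.18 + 5·0.13] / 0.49
 = 1.91 / 0.49
 = 191/49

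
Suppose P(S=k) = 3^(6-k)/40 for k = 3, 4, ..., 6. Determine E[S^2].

12.45

E[S^2] = Σ s^2·P(S=s)
 = 9·27/40 + 16·9/40 + 25·3/40 + 36·1/40
 = 243/40 + 18/5 + 15/8 + 9/10
 = 249/20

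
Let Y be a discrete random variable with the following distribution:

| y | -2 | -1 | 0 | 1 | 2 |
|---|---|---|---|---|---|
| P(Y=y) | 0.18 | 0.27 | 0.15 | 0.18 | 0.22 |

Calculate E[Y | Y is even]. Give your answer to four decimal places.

P(Y is even) = 0.18 + 0.15 + 0.22 = 0.55.
E[Y | Y is even] = [(-2)·0.18 + 0·0.15 + 2·0.22] / 0.55
 = 0.08 / 0.55
 = 8/55

0.1455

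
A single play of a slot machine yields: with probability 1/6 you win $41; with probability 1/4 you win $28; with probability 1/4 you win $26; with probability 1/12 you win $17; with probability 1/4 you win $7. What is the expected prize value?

23.5

E[payout] = 41·1/6 + 28·1/4 + 26·1/4 + 17·1/12 + 7·1/4
 = 41/6 + 7 + 13/2 + 17/12 + 7/4
 = 47/2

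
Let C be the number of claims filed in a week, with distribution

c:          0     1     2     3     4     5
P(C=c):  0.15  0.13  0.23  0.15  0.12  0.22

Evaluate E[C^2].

9.82

E[C^2] = Σ c^2·P(C=c)
 = 0·0.15 + 1·0.13 + 4·0.23 + 9·0.15 + 16·0.12 + 25·0.22
 = 0 + 0.13 + 0.92 + 1.35 + 1.92 + 5.5
 = 9.82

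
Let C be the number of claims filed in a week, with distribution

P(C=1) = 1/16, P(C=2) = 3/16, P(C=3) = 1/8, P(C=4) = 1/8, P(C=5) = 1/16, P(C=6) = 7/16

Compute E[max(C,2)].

4.3125

E[max(C,2)] = Σ max(c,2)·P(C=c)
 = 2·1/16 + 2·3/16 + 3·1/8 + 4·1/8 + 5·1/16 + 6·7/16
 = 1/8 + 3/8 + 3/8 + 1/2 + 5/16 + 21/8
 = 69/16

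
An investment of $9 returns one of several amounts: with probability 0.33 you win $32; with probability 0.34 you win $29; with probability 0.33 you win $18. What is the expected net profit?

E[payout] = 32·0.33 + 29·0.34 + 18·0.33
 = 10.56 + 9.86 + 5.94
 = 26.36
Net = 26.36 - 9 = 17.36

17.36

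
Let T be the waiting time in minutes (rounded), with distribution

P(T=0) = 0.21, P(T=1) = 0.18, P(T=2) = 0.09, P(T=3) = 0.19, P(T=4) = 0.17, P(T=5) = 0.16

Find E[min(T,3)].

1.92

E[min(T,3)] = Σ min(t,3)·P(T=t)
 = 0·0.21 + 1·0.18 + 2·0.09 + 3·0.19 + 3·0.17 + 3·0.16
 = 0 + 0.18 + 0.18 + 0.57 + 0.51 + 0.48
 = 1.92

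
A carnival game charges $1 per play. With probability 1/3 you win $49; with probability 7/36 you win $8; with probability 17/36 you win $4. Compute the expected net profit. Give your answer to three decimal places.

E[payout] = 49·1/3 + 8·7/36 + 4·17/36
 = 49/3 + 14/9 + 17/9
 = 178/9
Net = 178/9 - 1 = 169/9

18.778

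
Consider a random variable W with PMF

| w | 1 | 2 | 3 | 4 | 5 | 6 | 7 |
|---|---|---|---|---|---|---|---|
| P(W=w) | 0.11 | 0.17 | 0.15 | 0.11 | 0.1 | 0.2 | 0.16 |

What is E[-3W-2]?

-14.48

E[-3W-2] = Σ (-3w-2)·P(W=w)
 = (-5)·0.11 + (-8)·0.17 + (-11)·0.15 + (-14)·0.11 + (-17)·0.1 + (-20)·0.2 + (-23)·0.16
 = (-0.55) + (-1.36) + (-1.65) + (-1.54) + (-1.7) + (-4) + (-3.68)
 = -14.48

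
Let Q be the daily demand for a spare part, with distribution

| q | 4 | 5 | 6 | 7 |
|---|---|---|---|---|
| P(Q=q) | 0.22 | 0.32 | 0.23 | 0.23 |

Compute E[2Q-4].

6.94

E[2Q-4] = Σ (2q-4)·P(Q=q)
 = 4·0.22 + 6·0.32 + 8·0.23 + 10·0.23
 = 0.88 + 1.92 + 1.84 + 2.3
 = 6.94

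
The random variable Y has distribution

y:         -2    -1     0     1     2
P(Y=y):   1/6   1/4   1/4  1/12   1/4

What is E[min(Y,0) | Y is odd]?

P(Y is odd) = 1/4 + 1/12 = 1/3.
E[min(Y,0) | Y is odd] = [(-1)·1/4 + 0·1/12] / (1/3)
 = -1/4 / (1/3)
 = -3/4

-0.75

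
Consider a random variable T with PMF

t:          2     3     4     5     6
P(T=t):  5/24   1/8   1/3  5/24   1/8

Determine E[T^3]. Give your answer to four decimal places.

79.4167

E[T^3] = Σ t^3·P(T=t)
 = 8·5/24 + 27·1/8 + 64·1/3 + 125·5/24 + 216·1/8
 = 5/3 + 27/8 + 64/3 + 625/24 + 27
 = 953/12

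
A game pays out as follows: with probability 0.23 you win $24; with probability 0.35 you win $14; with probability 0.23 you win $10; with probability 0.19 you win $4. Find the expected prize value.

13.48

E[payout] = 24·0.23 + 14·0.35 + 10·0.23 + 4·0.19
 = 5.52 + 4.9 + 2.3 + 0.76
 = 13.48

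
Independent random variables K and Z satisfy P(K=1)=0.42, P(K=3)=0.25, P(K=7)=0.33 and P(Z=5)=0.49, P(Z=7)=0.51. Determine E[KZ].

20.9496

E[KZ] = Σ_k Σ_z kz · P(K=k)P(Z=z)
 = 5·0.2058 + 7·0.2142 + 15·0.1225 + 21·0.1275 + 35·0.1617 + 49·0.1683
 = 1.029 + 1.4994 + 1.8375 + 2.6775 + 5.6595 + 8.2467
 = 20.9496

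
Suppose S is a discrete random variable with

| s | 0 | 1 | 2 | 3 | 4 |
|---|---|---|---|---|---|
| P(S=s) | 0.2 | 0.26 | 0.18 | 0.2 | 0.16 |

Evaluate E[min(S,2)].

E[min(S,2)] = Σ min(s,2)·P(S=s)
 = 0·0.2 + 1·0.26 + 2·0.18 + 2·0.2 + 2·0.16
 = 0 + 0.26 + 0.36 + 0.4 + 0.32
 = 1.34

1.34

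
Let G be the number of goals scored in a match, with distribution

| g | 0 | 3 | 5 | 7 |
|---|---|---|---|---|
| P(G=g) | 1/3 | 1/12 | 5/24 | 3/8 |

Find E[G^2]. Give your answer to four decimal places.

24.3333

E[G^2] = Σ g^2·P(G=g)
 = 0·1/3 + 9·1/12 + 25·5/24 + 49·3/8
 = 0 + 3/4 + 125/24 + 147/8
 = 73/3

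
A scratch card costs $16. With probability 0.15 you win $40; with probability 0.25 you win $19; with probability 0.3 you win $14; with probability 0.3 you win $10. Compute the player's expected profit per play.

E[payout] = 40·0.15 + 19·0.25 + 14·0.3 + 10·0.3
 = 6 + 4.75 + 4.2 + 3
 = 17.95
Net = 17.95 - 16 = 1.95

1.95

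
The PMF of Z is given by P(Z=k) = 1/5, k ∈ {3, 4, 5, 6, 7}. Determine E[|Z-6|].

1.4

E[|Z-6|] = Σ |z-6|·P(Z=z)
 = 3·1/5 + 2·1/5 + 1·1/5 + 0·1/5 + 1·1/5
 = 3/5 + 2/5 + 1/5 + 0 + 1/5
 = 7/5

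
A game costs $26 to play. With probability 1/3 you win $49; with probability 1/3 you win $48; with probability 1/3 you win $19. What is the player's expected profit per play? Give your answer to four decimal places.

12.6667

E[payout] = 49·1/3 + 48·1/3 + 19·1/3
 = 49/3 + 16 + 19/3
 = 116/3
Net = 116/3 - 26 = 38/3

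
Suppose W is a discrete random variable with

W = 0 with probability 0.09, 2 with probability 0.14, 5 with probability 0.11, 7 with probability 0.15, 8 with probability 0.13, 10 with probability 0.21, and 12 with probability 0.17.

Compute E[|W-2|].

E[|W-2|] = Σ |w-2|·P(W=w)
 = 2·0.09 + 0·0.14 + 3·0.11 + 5·0.15 + 6·0.13 + 8·0.21 + 10·0.17
 = 0.18 + 0 + 0.33 + 0.75 + 0.78 + 1.68 + 1.7
 = 5.42

5.42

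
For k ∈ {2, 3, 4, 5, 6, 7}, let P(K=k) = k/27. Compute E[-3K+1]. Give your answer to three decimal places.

-14.444

E[-3K+1] = Σ (-3k+1)·P(K=k)
 = (-5)·2/27 + (-8)·1/9 + (-11)·4/27 + (-14)·5/27 + (-17)·2/9 + (-20)·7/27
 = (-10/27) + (-8/9) + (-44/27) + (-70/27) + (-34/9) + (-140/27)
 = -130/9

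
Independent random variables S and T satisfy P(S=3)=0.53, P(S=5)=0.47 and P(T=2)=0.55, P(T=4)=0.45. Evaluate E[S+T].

6.84

E[S+T] = Σ_s Σ_t (s+t) · P(S=s)P(T=t)
 = 5·0.2915 + 7·0.2385 + 7·0.2585 + 9·0.2115
 = 1.4575 + 1.6695 + 1.8095 + 1.9035
 = 6.84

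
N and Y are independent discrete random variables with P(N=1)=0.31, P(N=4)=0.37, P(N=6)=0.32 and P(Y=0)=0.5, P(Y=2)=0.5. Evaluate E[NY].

E[NY] = Σ_n Σ_y ny · P(N=n)P(Y=y)
 = 0·0.155 + 2·0.155 + 0·0.185 + 8·0.185 + 0·0.16 + 12·0.16
 = 0 + 0.31 + 0 + 1.48 + 0 + 1.92
 = 3.71

3.71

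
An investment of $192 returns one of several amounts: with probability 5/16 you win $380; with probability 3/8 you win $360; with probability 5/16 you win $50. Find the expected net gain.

E[payout] = 380·5/16 + 360·3/8 + 50·5/16
 = 475/4 + 135 + 125/8
 = 2155/8
Net = 2155/8 - 192 = 619/8

77.375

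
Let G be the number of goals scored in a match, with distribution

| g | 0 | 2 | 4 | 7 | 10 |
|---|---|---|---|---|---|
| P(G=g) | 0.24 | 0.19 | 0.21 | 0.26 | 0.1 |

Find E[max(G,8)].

E[max(G,8)] = Σ max(g,8)·P(G=g)
 = 8·0.24 + 8·0.19 + 8·0.21 + 8·0.26 + 10·0.1
 = 1.92 + 1.52 + 1.68 + 2.08 + 1
 = 8.2

8.2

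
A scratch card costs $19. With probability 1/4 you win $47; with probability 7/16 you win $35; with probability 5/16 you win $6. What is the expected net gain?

E[payout] = 47·1/4 + 35·7/16 + 6·5/16
 = 47/4 + 245/16 + 15/8
 = 463/16
Net = 463/16 - 19 = 159/16

9.9375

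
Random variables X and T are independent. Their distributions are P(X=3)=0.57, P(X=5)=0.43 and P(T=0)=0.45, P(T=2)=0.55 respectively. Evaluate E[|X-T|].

2.76

E[|X-T|] = Σ_x Σ_t |x-t| · P(X=x)P(T=t)
 = 3·0.2565 + 1·0.3135 + 5·0.1935 + 3·0.2365
 = 0.7695 + 0.3135 + 0.9675 + 0.7095
 = 2.76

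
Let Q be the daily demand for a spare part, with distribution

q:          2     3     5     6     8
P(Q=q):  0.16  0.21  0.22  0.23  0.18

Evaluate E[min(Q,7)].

4.69

E[min(Q,7)] = Σ min(q,7)·P(Q=q)
 = 2·0.16 + 3·0.21 + 5·0.22 + 6·0.23 + 7·0.18
 = 0.32 + 0.63 + 1.1 + 1.38 + 1.26
 = 4.69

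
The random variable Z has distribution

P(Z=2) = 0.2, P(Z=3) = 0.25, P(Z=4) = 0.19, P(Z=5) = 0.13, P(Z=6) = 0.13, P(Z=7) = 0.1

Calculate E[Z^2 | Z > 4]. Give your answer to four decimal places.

P(Z > 4) = 0.13 + 0.13 + 0.1 = 0.36.
E[Z^2 | Z > 4] = [25·0.13 + 36·0.13 + 49·0.1] / 0.36
 = 12.83 / 0.36
 = 1283/36

35.6389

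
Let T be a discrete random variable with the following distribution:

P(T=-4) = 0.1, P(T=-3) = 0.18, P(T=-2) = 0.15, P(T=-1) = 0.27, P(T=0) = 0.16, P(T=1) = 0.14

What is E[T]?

E[T] = Σ t·P(T=t)
 = (-4)·0.1 + (-3)·0.18 + (-2)·0.15 + (-1)·0.27 + 0·0.16 + 1·0.14
 = (-0.4) + (-0.54) + (-0.3) + (-0.27) + 0 + 0.14
 = -1.37

-1.37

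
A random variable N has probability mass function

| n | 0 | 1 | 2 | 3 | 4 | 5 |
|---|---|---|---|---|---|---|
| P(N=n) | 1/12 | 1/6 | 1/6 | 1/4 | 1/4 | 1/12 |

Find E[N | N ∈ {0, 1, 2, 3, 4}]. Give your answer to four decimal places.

P(N ∈ {0, 1, 2, 3, 4}) = 1/12 + 1/6 + 1/6 + 1/4 + 1/4 = 11/12.
E[N | N ∈ {0, 1, 2, 3, 4}] = [0·1/12 + 1·1/6 + 2·1/6 + 3·1/4 + 4·1/4] / (11/12)
 = 9/4 / (11/12)
 = 27/11

2.4545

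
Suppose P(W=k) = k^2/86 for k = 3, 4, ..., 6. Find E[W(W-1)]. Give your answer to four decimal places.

21.2326

E[W(W-1)] = Σ w(w-1)·P(W=w)
 = 6·9/86 + 12·8/43 + 20·25/86 + 30·18/43
 = 27/43 + 96/43 + 250/43 + 540/43
 = 913/43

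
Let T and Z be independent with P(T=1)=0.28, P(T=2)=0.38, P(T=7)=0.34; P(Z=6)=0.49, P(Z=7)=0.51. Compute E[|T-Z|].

E[|T-Z|] = Σ_t Σ_z |t-z| · P(T=t)P(Z=z)
 = 5·0.1372 + 6·0.1428 + 4·0.1862 + 5·0.1938 + 1·0.1666 + 0·0.1734
 = 0.686 + 0.8568 + 0.7448 + 0.969 + 0.1666 + 0
 = 3.4232

3.4232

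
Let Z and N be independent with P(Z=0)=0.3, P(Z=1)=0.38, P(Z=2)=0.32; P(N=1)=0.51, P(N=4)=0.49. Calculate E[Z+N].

E[Z+N] = Σ_z Σ_n (z+n) · P(Z=z)P(N=n)
 = 1·0.153 + 4·0.147 + 2·0.1938 + 5·0.1862 + 3·0.1632 + 6·0.1568
 = 0.153 + 0.588 + 0.3876 + 0.931 + 0.4896 + 0.9408
 = 3.49

3.49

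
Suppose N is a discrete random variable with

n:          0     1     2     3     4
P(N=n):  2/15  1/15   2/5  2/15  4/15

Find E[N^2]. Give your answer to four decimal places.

E[N^2] = Σ n^2·P(N=n)
 = 0·2/15 + 1·1/15 + 4·2/5 + 9·2/15 + 16·4/15
 = 0 + 1/15 + 8/5 + 6/5 + 64/15
 = 107/15

7.1333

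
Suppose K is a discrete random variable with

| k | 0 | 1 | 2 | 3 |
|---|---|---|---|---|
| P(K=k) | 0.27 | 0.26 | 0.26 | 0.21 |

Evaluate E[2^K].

E[2^K] = Σ 2^k·P(K=k)
 = 1·0.27 + 2·0.26 + 4·0.26 + 8·0.21
 = 0.27 + 0.52 + 1.04 + 1.68
 = 3.51

3.51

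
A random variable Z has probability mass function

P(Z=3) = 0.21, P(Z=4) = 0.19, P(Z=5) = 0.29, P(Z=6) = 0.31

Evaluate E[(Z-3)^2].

E[(Z-3)^2] = Σ (z-3)^2·P(Z=z)
 = 0·0.21 + 1·0.19 + 4·0.29 + 9·0.31
 = 0 + 0.19 + 1.16 + 2.79
 = 4.14

4.14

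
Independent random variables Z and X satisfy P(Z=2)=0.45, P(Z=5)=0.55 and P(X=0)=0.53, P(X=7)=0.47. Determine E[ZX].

E[ZX] = Σ_z Σ_x zx · P(Z=z)P(X=x)
 = 0·0.2385 + 14·0.2115 + 0·0.2915 + 35·0.2585
 = 0 + 2.961 + 0 + 9.0475
 = 12.0085

12.0085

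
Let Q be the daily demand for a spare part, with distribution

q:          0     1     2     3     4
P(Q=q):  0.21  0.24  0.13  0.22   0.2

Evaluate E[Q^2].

E[Q^2] = Σ q^2·P(Q=q)
 = 0·0.21 + 1·0.24 + 4·0.13 + 9·0.22 + 16·0.2
 = 0 + 0.24 + 0.52 + 1.98 + 3.2
 = 5.94

5.94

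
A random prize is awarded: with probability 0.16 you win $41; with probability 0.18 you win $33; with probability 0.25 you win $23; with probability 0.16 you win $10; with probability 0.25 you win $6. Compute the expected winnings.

E[payout] = 41·0.16 + 33·0.18 + 23·0.25 + 10·0.16 + 6·0.25
 = 6.56 + 5.94 + 5.75 + 1.6 + 1.5
 = 21.35

21.35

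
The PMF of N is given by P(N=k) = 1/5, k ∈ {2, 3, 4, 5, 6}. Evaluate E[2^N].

24.8

E[2^N] = Σ 2^n·P(N=n)
 = 4·1/5 + 8·1/5 + 16·1/5 + 32·1/5 + 64·1/5
 = 4/5 + 8/5 + 16/5 + 32/5 + 64/5
 = 124/5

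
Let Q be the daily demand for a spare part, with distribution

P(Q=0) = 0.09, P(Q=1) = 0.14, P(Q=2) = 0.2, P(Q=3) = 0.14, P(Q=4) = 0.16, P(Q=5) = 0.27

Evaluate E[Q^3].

E[Q^3] = Σ q^3·P(Q=q)
 = 0·0.09 + 1·0.14 + 8·0.2 + 27·0.14 + 64·0.16 + 125·0.27
 = 0 + 0.14 + 1.6 + 3.78 + 10.24 + 33.75
 = 49.51

49.51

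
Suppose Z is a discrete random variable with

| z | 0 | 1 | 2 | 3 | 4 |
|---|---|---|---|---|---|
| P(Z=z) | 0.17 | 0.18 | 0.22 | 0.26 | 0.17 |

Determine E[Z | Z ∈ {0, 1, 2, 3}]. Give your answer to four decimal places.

P(Z ∈ {0, 1, 2, 3}) = 0.17 + 0.18 + 0.22 + 0.26 = 0.83.
E[Z | Z ∈ {0, 1, 2, 3}] = [0·0.17 + 1·0.18 + 2·0.22 + 3·0.26] / 0.83
 = 1.4 / 0.83
 = 140/83

1.6867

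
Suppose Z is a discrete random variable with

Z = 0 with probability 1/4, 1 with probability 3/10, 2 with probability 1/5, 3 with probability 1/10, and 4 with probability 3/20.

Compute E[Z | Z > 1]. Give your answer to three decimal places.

P(Z > 1) = 1/5 + 1/10 + 3/20 = 9/20.
E[Z | Z > 1] = [2·1/5 + 3·1/10 + 4·3/20] / (9/20)
 = 13/10 / (9/20)
 = 26/9

2.889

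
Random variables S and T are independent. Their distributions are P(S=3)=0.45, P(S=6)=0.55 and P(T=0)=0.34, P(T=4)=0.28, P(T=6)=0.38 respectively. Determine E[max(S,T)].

E[max(S,T)] = Σ_s Σ_t max(s,t) · P(S=s)P(T=t)
 = 3·0.153 + 4·0.126 + 6·0.171 + 6·0.187 + 6·0.154 + 6·0.209
 = 0.459 + 0.504 + 1.026 + 1.122 + 0.924 + 1.254
 = 5.289

5.289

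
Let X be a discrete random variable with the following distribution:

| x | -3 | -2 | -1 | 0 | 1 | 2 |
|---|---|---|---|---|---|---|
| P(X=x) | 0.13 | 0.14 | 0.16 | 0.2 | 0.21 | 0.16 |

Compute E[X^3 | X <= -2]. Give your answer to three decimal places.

P(X <= -2) = 0.13 + 0.14 = 0.27.
E[X^3 | X <= -2] = [(-27)·0.13 + (-8)·0.14] / 0.27
 = -4.63 / 0.27
 = -463/27

-17.148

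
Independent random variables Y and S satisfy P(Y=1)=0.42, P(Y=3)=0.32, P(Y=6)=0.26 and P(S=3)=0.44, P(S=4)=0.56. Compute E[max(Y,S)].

4.1944

E[max(Y,S)] = Σ_y Σ_s max(y,s) · P(Y=y)P(S=s)
 = 3·0.1848 + 4·0.2352 + 3·0.1408 + 4·0.1792 + 6·0.1144 + 6·0.1456
 = 0.5544 + 0.9408 + 0.4224 + 0.7168 + 0.6864 + 0.8736
 = 4.1944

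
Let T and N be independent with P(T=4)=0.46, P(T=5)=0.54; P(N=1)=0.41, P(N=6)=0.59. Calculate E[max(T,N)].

E[max(T,N)] = Σ_t Σ_n max(t,n) · P(T=t)P(N=n)
 = 4·0.1886 + 6·0.2714 + 5·0.2214 + 6·0.3186
 = 0.7544 + 1.6284 + 1.107 + 1.9116
 = 5.4014

5.4014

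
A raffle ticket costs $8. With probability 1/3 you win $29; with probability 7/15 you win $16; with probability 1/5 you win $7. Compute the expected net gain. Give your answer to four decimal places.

10.5333

E[payout] = 29·1/3 + 16·7/15 + 7·1/5
 = 29/3 + 112/15 + 7/5
 = 278/15
Net = 278/15 - 8 = 158/15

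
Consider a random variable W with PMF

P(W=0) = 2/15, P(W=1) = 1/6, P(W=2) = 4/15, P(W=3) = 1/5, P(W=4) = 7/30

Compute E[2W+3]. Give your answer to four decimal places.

E[2W+3] = Σ (2w+3)·P(W=w)
 = 3·2/15 + 5·1/6 + 7·4/15 + 9·1/5 + 11·7/30
 = 2/5 + 5/6 + 28/15 + 9/5 + 77/30
 = 112/15

7.4667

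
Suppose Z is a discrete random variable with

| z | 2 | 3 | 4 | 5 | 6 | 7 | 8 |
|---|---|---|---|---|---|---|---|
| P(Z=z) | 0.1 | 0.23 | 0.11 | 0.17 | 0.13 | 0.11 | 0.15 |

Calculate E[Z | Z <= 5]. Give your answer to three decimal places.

3.574

P(Z <= 5) = 0.1 + 0.23 + 0.11 + 0.17 = 0.61.
E[Z | Z <= 5] = [2·0.1 + 3·0.23 + 4·0.11 + 5·0.17] / 0.61
 = 2.18 / 0.61
 = 218/61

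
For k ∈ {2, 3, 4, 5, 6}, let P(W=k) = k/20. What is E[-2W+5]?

E[-2W+5] = Σ (-2w+5)·P(W=w)
 = 1·1/10 + (-1)·3/20 + (-3)·1/5 + (-5)·1/4 + (-7)·3/10
 = 1/10 + (-3/20) + (-3/5) + (-5/4) + (-21/10)
 = -4

-4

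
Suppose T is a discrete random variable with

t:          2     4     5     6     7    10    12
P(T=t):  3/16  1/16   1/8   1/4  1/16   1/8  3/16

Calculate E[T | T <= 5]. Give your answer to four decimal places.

P(T <= 5) = 3/16 + 1/16 + 1/8 = 3/8.
E[T | T <= 5] = [2·3/16 + 4·1/16 + 5·1/8] / (3/8)
 = 5/4 / (3/8)
 = 10/3

3.3333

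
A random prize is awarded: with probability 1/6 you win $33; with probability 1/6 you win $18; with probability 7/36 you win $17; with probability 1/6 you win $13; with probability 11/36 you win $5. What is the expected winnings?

E[payout] = 33·1/6 + 18·1/6 + 17·7/36 + 13·1/6 + 5·11/36
 = 11/2 + 3 + 119/36 + 13/6 + 55/36
 = 31/2

15.5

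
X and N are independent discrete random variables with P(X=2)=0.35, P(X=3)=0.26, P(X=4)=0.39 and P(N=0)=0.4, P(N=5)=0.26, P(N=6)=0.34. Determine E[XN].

E[XN] = Σ_x Σ_n xn · P(X=x)P(N=n)
 = 0·0.14 + 10·0.091 + 12·0.119 + 0·0.104 + 15·0.0676 + 18·0.0884 + 0·0.156 + 20·0.1014 + 24·0.1326
 = 0 + 0.91 + 1.428 + 0 + 1.014 + 1.5912 + 0 + 2.028 + 3.1824
 = 10.1536

10.1536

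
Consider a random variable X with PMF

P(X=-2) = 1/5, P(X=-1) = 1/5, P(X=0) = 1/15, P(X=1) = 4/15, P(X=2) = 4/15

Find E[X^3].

0.6

E[X^3] = Σ x^3·P(X=x)
 = (-8)·1/5 + (-1)·1/5 + 0·1/15 + 1·4/15 + 8·4/15
 = (-8/5) + (-1/5) + 0 + 4/15 + 32/15
 = 3/5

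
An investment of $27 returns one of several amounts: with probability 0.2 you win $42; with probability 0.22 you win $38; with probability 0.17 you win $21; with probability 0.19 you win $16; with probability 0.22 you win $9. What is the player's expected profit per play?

E[payout] = 42·0.2 + 38·0.22 + 21·0.17 + 16·0.19 + 9·0.22
 = 8.4 + 8.36 + 3.57 + 3.04 + 1.98
 = 25.35
Net = 25.35 - 27 = -1.65

-1.65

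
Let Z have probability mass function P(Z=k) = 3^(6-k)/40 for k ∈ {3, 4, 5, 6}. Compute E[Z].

3.45

E[Z] = Σ z·P(Z=z)
 = 3·27/40 + 4·9/40 + 5·3/40 + 6·1/40
 = 81/40 + 9/10 + 3/8 + 3/20
 = 69/20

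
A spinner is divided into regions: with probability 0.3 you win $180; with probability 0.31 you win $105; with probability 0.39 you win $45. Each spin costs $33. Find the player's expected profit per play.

E[payout] = 180·0.3 + 105·0.31 + 45·0.39
 = 54 + 32.55 + 17.55
 = 104.1
Net = 104.1 - 33 = 71.1

71.1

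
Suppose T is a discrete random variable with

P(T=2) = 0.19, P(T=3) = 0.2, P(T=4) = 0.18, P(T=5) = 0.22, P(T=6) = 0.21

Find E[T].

E[T] = Σ t·P(T=t)
 = 2·0.19 + 3·0.2 + 4·0.18 + 5·0.22 + 6·0.21
 = 0.38 + 0.6 + 0.72 + 1.1 + 1.26
 = 4.06

4.06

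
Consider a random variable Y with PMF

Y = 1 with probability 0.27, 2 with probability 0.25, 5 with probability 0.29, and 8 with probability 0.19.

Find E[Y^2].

E[Y^2] = Σ y^2·P(Y=y)
 = 1·0.27 + 4·0.25 + 25·0.29 + 64·0.19
 = 0.27 + 1 + 7.25 + 12.16
 = 20.68

20.68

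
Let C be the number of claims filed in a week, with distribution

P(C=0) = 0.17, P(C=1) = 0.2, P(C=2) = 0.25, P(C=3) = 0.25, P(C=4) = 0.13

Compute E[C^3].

17.27

E[C^3] = Σ c^3·P(C=c)
 = 0·0.17 + 1·0.2 + 8·0.25 + 27·0.25 + 64·0.13
 = 0 + 0.2 + 2 + 6.75 + 8.32
 = 17.27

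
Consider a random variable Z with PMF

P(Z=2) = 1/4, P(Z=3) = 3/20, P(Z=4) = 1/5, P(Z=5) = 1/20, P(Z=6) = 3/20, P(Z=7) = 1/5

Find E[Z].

E[Z] = Σ z·P(Z=z)
 = 2·1/4 + 3·3/20 + 4·1/5 + 5·1/20 + 6·3/20 + 7·1/5
 = 1/2 + 9/20 + 4/5 + 1/4 + 9/10 + 7/5
 = 43/10

4.3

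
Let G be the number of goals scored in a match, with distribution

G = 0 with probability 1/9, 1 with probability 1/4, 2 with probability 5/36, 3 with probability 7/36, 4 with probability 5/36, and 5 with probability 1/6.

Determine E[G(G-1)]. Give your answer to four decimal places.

6.4444

E[G(G-1)] = Σ g(g-1)·P(G=g)
 = 0·1/9 + 0·1/4 + 2·5/36 + 6·7/36 + 12·5/36 + 20·1/6
 = 0 + 0 + 5/18 + 7/6 + 5/3 + 10/3
 = 58/9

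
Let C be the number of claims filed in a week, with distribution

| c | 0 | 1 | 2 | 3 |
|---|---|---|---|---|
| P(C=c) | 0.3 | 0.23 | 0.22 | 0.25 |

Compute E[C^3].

8.74

E[C^3] = Σ c^3·P(C=c)
 = 0·0.3 + 1·0.23 + 8·0.22 + 27·0.25
 = 0 + 0.23 + 1.76 + 6.75
 = 8.74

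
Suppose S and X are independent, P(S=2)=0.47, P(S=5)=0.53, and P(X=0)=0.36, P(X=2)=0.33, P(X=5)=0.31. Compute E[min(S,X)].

E[min(S,X)] = Σ_s Σ_x min(s,x) · P(S=s)P(X=x)
 = 0·0.1692 + 2·0.1551 + 2·0.1457 + 0·0.1908 + 2·0.1749 + 5·0.1643
 = 0 + 0.3102 + 0.2914 + 0 + 0.3498 + 0.8215
 = 1.7729

1.7729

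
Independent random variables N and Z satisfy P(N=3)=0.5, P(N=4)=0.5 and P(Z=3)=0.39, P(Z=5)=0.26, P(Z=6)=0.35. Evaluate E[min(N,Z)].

3.305

E[min(N,Z)] = Σ_n Σ_z min(n,z) · P(N=n)P(Z=z)
 = 3·0.195 + 3·0.13 + 3·0.175 + 3·0.195 + 4·0.13 + 4·0.175
 = 0.585 + 0.39 + 0.525 + 0.585 + 0.52 + 0.7
 = 3.305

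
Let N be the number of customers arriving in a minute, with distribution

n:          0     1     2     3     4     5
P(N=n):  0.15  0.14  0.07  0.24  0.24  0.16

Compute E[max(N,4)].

E[max(N,4)] = Σ max(n,4)·P(N=n)
 = 4·0.15 + 4·0.14 + 4·0.07 + 4·0.24 + 4·0.24 + 5·0.16
 = 0.6 + 0.56 + 0.28 + 0.96 + 0.96 + 0.8
 = 4.16

4.16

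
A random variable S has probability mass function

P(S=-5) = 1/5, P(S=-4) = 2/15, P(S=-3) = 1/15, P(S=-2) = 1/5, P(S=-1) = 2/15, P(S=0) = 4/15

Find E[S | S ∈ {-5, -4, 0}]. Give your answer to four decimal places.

-2.5556

P(S ∈ {-5, -4, 0}) = 1/5 + 2/15 + 4/15 = 3/5.
E[S | S ∈ {-5, -4, 0}] = [(-5)·1/5 + (-4)·2/15 + 0·4/15] / (3/5)
 = -23/15 / (3/5)
 = -23/9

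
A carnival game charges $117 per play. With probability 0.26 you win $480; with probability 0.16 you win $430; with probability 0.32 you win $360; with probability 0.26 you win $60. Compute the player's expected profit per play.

E[payout] = 480·0.26 + 430·0.16 + 360·0.32 + 60·0.26
 = 124.8 + 68.8 + 115.2 + 15.6
 = 324.4
Net = 324.4 - 117 = 207.4

207.4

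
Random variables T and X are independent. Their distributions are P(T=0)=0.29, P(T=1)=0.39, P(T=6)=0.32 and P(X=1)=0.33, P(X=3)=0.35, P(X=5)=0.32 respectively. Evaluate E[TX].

6.8838

E[TX] = Σ_t Σ_x tx · P(T=t)P(X=x)
 = 0·0.0957 + 0·0.1015 + 0·0.0928 + 1·0.1287 + 3·0.1365 + 5·0.1248 + 6·0.1056 + 18·0.112 + 30·0.1024
 = 0 + 0 + 0 + 0.1287 + 0.4095 + 0.624 + 0.6336 + 2.016 + 3.072
 = 6.8838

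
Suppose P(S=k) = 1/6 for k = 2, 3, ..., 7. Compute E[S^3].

E[S^3] = Σ s^3·P(S=s)
 = 8·1/6 + 27·1/6 + 64·1/6 + 125·1/6 + 216·1/6 + 343·1/6
 = 4/3 + 9/2 + 32/3 + 125/6 + 36 + 343/6
 = 261/2

130.5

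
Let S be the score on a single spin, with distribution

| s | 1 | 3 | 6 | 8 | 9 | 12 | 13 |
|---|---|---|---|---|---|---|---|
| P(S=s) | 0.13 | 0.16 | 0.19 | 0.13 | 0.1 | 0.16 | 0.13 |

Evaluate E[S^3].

747.04

E[S^3] = Σ s^3·P(S=s)
 = 1·0.13 + 27·0.16 + 216·0.19 + 512·0.13 + 729·0.1 + 1728·0.16 + 2197·0.13
 = 0.13 + 4.32 + 41.04 + 66.56 + 72.9 + 276.48 + 285.61
 = 747.04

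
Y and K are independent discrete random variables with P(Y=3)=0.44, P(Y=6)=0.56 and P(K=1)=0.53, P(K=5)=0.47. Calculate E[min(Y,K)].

E[min(Y,K)] = Σ_y Σ_k min(y,k) · P(Y=y)P(K=k)
 = 1·0.2332 + 3·0.2068 + 1·0.2968 + 5·0.2632
 = 0.2332 + 0.6204 + 0.2968 + 1.316
 = 2.4664

2.4664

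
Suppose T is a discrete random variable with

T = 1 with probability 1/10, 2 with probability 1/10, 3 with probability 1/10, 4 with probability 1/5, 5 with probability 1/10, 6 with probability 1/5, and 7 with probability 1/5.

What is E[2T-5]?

4

E[2T-5] = Σ (2t-5)·P(T=t)
 = (-3)·1/10 + (-1)·1/10 + 1·1/10 + 3·1/5 + 5·1/10 + 7·1/5 + 9·1/5
 = (-3/10) + (-1/10) + 1/10 + 3/5 + 1/2 + 7/5 + 9/5
 = 4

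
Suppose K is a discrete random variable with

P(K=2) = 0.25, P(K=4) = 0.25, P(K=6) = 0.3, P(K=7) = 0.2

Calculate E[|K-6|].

E[|K-6|] = Σ |k-6|·P(K=k)
 = 4·0.25 + 2·0.25 + 0·0.3 + 1·0.2
 = 1 + 0.5 + 0 + 0.2
 = 1.7

1.7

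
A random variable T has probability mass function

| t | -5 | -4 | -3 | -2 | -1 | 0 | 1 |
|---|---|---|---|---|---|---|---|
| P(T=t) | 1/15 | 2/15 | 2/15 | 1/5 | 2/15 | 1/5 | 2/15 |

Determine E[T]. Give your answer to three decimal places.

-1.667

E[T] = Σ t·P(T=t)
 = (-5)·1/15 + (-4)·2/15 + (-3)·2/15 + (-2)·1/5 + (-1)·2/15 + 0·1/5 + 1·2/15
 = (-1/3) + (-8/15) + (-2/5) + (-2/5) + (-2/15) + 0 + 2/15
 = -5/3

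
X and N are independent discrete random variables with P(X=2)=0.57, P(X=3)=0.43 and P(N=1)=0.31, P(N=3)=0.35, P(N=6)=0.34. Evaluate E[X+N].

5.83

E[X+N] = Σ_x Σ_n (x+n) · P(X=x)P(N=n)
 = 3·0.1767 + 5·0.1995 + 8·0.1938 + 4·0.1333 + 6·0.1505 + 9·0.1462
 = 0.5301 + 0.9975 + 1.5504 + 0.5332 + 0.903 + 1.3158
 = 5.83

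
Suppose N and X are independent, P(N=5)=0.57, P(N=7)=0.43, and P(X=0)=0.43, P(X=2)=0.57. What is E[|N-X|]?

E[|N-X|] = Σ_n Σ_x |n-x| · P(N=n)P(X=x)
 = 5·0.2451 + 3·0.3249 + 7·0.1849 + 5·0.2451
 = 1.2255 + 0.9747 + 1.2943 + 1.2255
 = 4.72

4.72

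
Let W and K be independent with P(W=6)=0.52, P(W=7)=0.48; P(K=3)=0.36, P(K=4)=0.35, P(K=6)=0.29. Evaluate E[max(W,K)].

6.48

E[max(W,K)] = Σ_w Σ_k max(w,k) · P(W=w)P(K=k)
 = 6·0.1872 + 6·0.182 + 6·0.1508 + 7·0.1728 + 7·0.168 + 7·0.1392
 = 1.1232 + 1.092 + 0.9048 + 1.2096 + 1.176 + 0.9744
 = 6.48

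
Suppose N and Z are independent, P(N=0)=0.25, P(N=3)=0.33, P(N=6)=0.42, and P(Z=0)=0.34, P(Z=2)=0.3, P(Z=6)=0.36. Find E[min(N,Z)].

1.7136

E[min(N,Z)] = Σ_n Σ_z min(n,z) · P(N=n)P(Z=z)
 = 0·0.085 + 0·0.075 + 0·0.09 + 0·0.1122 + 2·0.099 + 3·0.1188 + 0·0.1428 + 2·0.126 + 6·0.1512
 = 0 + 0 + 0 + 0 + 0.198 + 0.3564 + 0 + 0.252 + 0.9072
 = 1.7136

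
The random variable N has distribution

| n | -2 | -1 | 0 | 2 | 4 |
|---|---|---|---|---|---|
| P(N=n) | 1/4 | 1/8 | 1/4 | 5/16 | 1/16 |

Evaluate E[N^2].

E[N^2] = Σ n^2·P(N=n)
 = 4·1/4 + 1·1/8 + 0·1/4 + 4·5/16 + 16·1/16
 = 1 + 1/8 + 0 + 5/4 + 1
 = 27/8

3.375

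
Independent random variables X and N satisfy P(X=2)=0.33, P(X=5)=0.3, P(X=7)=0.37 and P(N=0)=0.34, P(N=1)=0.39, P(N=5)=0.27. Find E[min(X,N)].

1.4727

E[min(X,N)] = Σ_x Σ_n min(x,n) · P(X=x)P(N=n)
 = 0·0.1122 + 1·0.1287 + 2·0.0891 + 0·0.102 + 1·0.117 + 5·0.081 + 0·0.1258 + 1·0.1443 + 5·0.0999
 = 0 + 0.1287 + 0.1782 + 0 + 0.117 + 0.405 + 0 + 0.1443 + 0.4995
 = 1.4727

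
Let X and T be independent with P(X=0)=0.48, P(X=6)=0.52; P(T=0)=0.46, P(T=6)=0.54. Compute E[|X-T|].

2.9904

E[|X-T|] = Σ_x Σ_t |x-t| · P(X=x)P(T=t)
 = 0·0.2208 + 6·0.2592 + 6·0.2392 + 0·0.2808
 = 0 + 1.5552 + 1.4352 + 0
 = 2.9904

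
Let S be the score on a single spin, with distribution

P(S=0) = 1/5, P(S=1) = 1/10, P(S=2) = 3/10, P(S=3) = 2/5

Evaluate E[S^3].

13.3

E[S^3] = Σ s^3·P(S=s)
 = 0·1/5 + 1·1/10 + 8·3/10 + 27·2/5
 = 0 + 1/10 + 12/5 + 54/5
 = 133/10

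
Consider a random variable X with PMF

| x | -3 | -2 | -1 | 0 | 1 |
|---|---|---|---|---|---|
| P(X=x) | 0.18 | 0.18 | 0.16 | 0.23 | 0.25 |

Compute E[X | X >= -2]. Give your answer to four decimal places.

P(X >= -2) = 0.18 + 0.16 + 0.23 + 0.25 = 0.82.
E[X | X >= -2] = [(-2)·0.18 + (-1)·0.16 + 0·0.23 + 1·0.25] / 0.82
 = -0.27 / 0.82
 = -27/82

-0.3293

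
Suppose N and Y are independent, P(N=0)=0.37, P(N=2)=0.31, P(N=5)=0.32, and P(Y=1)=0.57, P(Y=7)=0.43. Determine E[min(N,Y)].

E[min(N,Y)] = Σ_n Σ_y min(n,y) · P(N=n)P(Y=y)
 = 0·0.2109 + 0·0.1591 + 1·0.1767 + 2·0.1333 + 1·0.1824 + 5·0.1376
 = 0 + 0 + 0.1767 + 0.2666 + 0.1824 + 0.688
 = 1.3137

1.3137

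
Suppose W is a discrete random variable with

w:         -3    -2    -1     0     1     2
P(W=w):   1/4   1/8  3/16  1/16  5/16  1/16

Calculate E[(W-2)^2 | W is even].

9

P(W is even) = 1/8 + 1/16 + 1/16 = 1/4.
E[(W-2)^2 | W is even] = [16·1/8 + 4·1/16 + 0·1/16] / (1/4)
 = 9/4 / (1/4)
 = 9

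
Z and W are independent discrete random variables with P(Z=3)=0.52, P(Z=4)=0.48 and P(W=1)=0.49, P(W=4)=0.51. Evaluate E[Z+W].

6.01

E[Z+W] = Σ_z Σ_w (z+w) · P(Z=z)P(W=w)
 = 4·0.2548 + 7·0.2652 + 5·0.2352 + 8·0.2448
 = 1.0192 + 1.8564 + 1.176 + 1.9584
 = 6.01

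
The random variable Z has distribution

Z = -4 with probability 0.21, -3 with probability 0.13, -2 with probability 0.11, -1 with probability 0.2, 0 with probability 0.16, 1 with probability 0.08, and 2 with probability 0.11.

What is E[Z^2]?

E[Z^2] = Σ z^2·P(Z=z)
 = 16·0.21 + 9·0.13 + 4·0.11 + 1·0.2 + 0·0.16 + 1·0.08 + 4·0.11
 = 3.36 + 1.17 + 0.44 + 0.2 + 0 + 0.08 + 0.44
 = 5.69

5.69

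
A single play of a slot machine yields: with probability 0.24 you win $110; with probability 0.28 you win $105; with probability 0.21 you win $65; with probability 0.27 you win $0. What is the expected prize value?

E[payout] = 110·0.24 + 105·0.28 + 65·0.21 + 0·0.27
 = 26.4 + 29.4 + 13.65 + 0
 = 69.45

69.45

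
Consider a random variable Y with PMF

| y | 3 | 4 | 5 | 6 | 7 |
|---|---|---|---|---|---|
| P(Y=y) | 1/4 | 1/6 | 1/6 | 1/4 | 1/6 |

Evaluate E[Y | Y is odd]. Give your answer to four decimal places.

P(Y is odd) = 1/4 + 1/6 + 1/6 = 7/12.
E[Y | Y is odd] = [3·1/4 + 5·1/6 + 7·1/6] / (7/12)
 = 11/4 / (7/12)
 = 33/7

4.7143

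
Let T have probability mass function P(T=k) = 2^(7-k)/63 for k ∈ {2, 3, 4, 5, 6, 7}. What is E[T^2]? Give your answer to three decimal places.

E[T^2] = Σ t^2·P(T=t)
 = 4·32/63 + 9·16/63 + 16·8/63 + 25·4/63 + 36·2/63 + 49·1/63
 = 128/63 + 16/7 + 128/63 + 100/63 + 8/7 + 7/9
 = 69/7

9.857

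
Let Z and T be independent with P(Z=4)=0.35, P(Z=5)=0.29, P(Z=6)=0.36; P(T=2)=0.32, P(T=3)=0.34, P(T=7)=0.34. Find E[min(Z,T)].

E[min(Z,T)] = Σ_z Σ_t min(z,t) · P(Z=z)P(T=t)
 = 2·0.112 + 3·0.119 + 4·0.119 + 2·0.0928 + 3·0.0986 + 5·0.0986 + 2·0.1152 + 3·0.1224 + 6·0.1224
 = 0.224 + 0.357 + 0.476 + 0.1856 + 0.2958 + 0.493 + 0.2304 + 0.3672 + 0.7344
 = 3.3634

3.3634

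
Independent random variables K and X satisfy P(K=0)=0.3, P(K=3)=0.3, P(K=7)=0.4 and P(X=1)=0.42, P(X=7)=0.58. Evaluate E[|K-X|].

E[|K-X|] = Σ_k Σ_x |k-x| · P(K=k)P(X=x)
 = 1·0.126 + 7·0.174 + 2·0.126 + 4·0.174 + 6·0.168 + 0·0.232
 = 0.126 + 1.218 + 0.252 + 0.696 + 1.008 + 0
 = 3.3

3.3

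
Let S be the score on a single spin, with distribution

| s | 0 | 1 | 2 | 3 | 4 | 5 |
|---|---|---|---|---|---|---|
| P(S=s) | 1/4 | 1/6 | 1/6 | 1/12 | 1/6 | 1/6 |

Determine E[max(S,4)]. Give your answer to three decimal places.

4.167

E[max(S,4)] = Σ max(s,4)·P(S=s)
 = 4·1/4 + 4·1/6 + 4·1/6 + 4·1/12 + 4·1/6 + 5·1/6
 = 1 + 2/3 + 2/3 + 1/3 + 2/3 + 5/6
 = 25/6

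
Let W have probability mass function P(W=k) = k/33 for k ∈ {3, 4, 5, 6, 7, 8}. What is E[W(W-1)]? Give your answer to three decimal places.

E[W(W-1)] = Σ w(w-1)·P(W=w)
 = 6·1/11 + 12·4/33 + 20·5/33 + 30·2/11 + 42·7/33 + 56·8/33
 = 6/11 + 16/11 + 100/33 + 60/11 + 98/11 + 448/33
 = 1088/33

32.970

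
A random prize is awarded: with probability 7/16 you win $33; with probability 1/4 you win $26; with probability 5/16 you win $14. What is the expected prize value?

25.3125

E[payout] = 33·7/16 + 26·1/4 + 14·5/16
 = 231/16 + 13/2 + 35/8
 = 405/16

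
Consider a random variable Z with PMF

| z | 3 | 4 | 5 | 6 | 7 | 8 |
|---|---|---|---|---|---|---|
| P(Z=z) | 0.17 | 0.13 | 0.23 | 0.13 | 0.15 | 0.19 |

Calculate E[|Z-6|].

1.53

E[|Z-6|] = Σ |z-6|·P(Z=z)
 = 3·0.17 + 2·0.13 + 1·0.23 + 0·0.13 + 1·0.15 + 2·0.19
 = 0.51 + 0.26 + 0.23 + 0 + 0.15 + 0.38
 = 1.53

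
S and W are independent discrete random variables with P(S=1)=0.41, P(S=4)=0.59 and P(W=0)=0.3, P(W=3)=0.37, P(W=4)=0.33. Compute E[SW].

E[SW] = Σ_s Σ_w sw · P(S=s)P(W=w)
 = 0·0.123 + 3·0.1517 + 4·0.1353 + 0·0.177 + 12·0.2183 + 16·0.1947
 = 0 + 0.4551 + 0.5412 + 0 + 2.6196 + 3.1152
 = 6.7311

6.7311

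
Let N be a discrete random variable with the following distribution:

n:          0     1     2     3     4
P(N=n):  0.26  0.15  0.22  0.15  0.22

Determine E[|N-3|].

1.52

E[|N-3|] = Σ |n-3|·P(N=n)
 = 3·0.26 + 2·0.15 + 1·0.22 + 0·0.15 + 1·0.22
 = 0.78 + 0.3 + 0.22 + 0 + 0.22
 = 1.52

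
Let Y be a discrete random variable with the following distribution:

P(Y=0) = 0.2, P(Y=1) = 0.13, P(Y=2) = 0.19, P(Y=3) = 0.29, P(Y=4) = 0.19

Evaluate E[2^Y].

6.58

E[2^Y] = Σ 2^y·P(Y=y)
 = 1·0.2 + 2·0.13 + 4·0.19 + 8·0.29 + 16·0.19
 = 0.2 + 0.26 + 0.76 + 2.32 + 3.04
 = 6.58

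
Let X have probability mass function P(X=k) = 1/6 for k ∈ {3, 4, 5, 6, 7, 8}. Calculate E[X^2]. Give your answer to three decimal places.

E[X^2] = Σ x^2·P(X=x)
 = 9·1/6 + 16·1/6 + 25·1/6 + 36·1/6 + 49·1/6 + 64·1/6
 = 3/2 + 8/3 + 25/6 + 6 + 49/6 + 32/3
 = 199/6

33.167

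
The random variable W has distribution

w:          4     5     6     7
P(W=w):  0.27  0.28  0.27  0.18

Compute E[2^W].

53.6

E[2^W] = Σ 2^w·P(W=w)
 = 16·0.27 + 32·0.28 + 64·0.27 + 128·0.18
 = 4.32 + 8.96 + 17.28 + 23.04
 = 53.6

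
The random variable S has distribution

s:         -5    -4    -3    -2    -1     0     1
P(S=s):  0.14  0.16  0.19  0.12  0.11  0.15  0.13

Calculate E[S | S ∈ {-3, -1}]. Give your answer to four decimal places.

P(S ∈ {-3, -1}) = 0.19 + 0.11 = 0.3.
E[S | S ∈ {-3, -1}] = [(-3)·0.19 + (-1)·0.11] / 0.3
 = -0.68 / 0.3
 = -34/15

-2.2667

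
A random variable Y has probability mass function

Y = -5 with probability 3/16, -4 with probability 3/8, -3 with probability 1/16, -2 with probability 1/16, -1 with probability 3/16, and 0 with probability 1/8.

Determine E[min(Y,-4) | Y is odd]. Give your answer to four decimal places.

P(Y is odd) = 3/16 + 1/16 + 3/16 = 7/16.
E[min(Y,-4) | Y is odd] = [(-5)·3/16 + (-4)·1/16 + (-4)·3/16] / (7/16)
 = -31/16 / (7/16)
 = -31/7

-4.4286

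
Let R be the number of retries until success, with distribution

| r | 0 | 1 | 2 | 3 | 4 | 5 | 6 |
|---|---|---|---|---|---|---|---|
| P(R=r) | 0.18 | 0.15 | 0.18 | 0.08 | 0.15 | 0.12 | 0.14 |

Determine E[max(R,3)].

3.81

E[max(R,3)] = Σ max(r,3)·P(R=r)
 = 3·0.18 + 3·0.15 + 3·0.18 + 3·0.08 + 4·0.15 + 5·0.12 + 6·0.14
 = 0.54 + 0.45 + 0.54 + 0.24 + 0.6 + 0.6 + 0.84
 = 3.81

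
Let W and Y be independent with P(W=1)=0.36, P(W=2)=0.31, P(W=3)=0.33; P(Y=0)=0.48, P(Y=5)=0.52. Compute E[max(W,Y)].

3.5456

E[max(W,Y)] = Σ_w Σ_y max(w,y) · P(W=w)P(Y=y)
 = 1·0.1728 + 5·0.1872 + 2·0.1488 + 5·0.1612 + 3·0.1584 + 5·0.1716
 = 0.1728 + 0.936 + 0.2976 + 0.806 + 0.4752 + 0.858
 = 3.5456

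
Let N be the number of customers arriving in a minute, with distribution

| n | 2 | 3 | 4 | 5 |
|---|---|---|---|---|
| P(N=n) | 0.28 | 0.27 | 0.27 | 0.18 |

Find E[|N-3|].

0.91

E[|N-3|] = Σ |n-3|·P(N=n)
 = 1·0.28 + 0·0.27 + 1·0.27 + 2·0.18
 = 0.28 + 0 + 0.27 + 0.36
 = 0.91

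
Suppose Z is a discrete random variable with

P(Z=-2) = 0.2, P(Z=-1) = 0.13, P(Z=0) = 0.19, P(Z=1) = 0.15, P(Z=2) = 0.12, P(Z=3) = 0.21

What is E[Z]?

0.49

E[Z] = Σ z·P(Z=z)
 = (-2)·0.2 + (-1)·0.13 + 0·0.19 + 1·0.15 + 2·0.12 + 3·0.21
 = (-0.4) + (-0.13) + 0 + 0.15 + 0.24 + 0.63
 = 0.49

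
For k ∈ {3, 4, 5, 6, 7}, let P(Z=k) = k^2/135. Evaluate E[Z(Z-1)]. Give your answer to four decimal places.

28.7704

E[Z(Z-1)] = Σ z(z-1)·P(Z=z)
 = 6·1/15 + 12·16/135 + 20·5/27 + 30·4/15 + 42·49/135
 = 2/5 + 64/45 + 100/27 + 8 + 686/45
 = 3884/135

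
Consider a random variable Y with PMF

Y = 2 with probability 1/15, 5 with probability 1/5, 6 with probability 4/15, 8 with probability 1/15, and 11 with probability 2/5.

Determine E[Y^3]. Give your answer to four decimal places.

649.6667

E[Y^3] = Σ y^3·P(Y=y)
 = 8·1/15 + 125·1/5 + 216·4/15 + 512·1/15 + 1331·2/5
 = 8/15 + 25 + 288/5 + 512/15 + 2662/5
 = 1949/3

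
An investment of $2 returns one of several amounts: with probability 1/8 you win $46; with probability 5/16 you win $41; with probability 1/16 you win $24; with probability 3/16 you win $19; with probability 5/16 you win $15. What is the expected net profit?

26.3125

E[payout] = 46·1/8 + 41·5/16 + 24·1/16 + 19·3/16 + 15·5/16
 = 23/4 + 205/16 + 3/2 + 57/16 + 75/16
 = 453/16
Net = 453/16 - 2 = 421/16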